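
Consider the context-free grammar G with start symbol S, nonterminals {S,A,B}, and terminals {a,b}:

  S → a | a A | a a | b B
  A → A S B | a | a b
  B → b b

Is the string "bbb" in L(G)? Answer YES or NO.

Convert to CNF:
  S -> T0 A | T0 T0 | T1 B | a
  A -> A X2 | T0 T1 | a
  B -> T1 T1
  T0 -> a
  T1 -> b
  X2 -> S B

CYK fill:
  [0..0]={T1}  "b"  orig:{}
  [1..1]={T1}  "b"  orig:{}
  [2..2]={T1}  "b"  orig:{}
  [0..1]={B}  "bb"
  [1..2]={B}  "bb"
  [0..2]={S}  "bbb"

S ∈ T[0,2] ⇒ YES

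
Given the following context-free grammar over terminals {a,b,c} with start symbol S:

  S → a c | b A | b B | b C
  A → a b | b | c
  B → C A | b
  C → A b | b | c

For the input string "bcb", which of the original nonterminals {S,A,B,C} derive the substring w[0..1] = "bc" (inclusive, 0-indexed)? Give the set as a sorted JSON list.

Convert to CNF:
  S -> T0 T2 | T1 A | T1 B | T1 C
  A -> T0 T1 | b | c
  B -> C A | b
  C -> A T1 | b | c
  T0 -> a
  T1 -> b
  T2 -> c

CYK table (by increasing span), restricted to cells inside w[0..1]:
  [0..0]={A,B,C,T1}  "b"  orig:{A,B,C}
  [1..1]={A,C,T2}  "c"  orig:{A,C}
  [0..1]={B,S}  "bc"

Original NTs in T[0,1] deriving "bc": ["B", "S"]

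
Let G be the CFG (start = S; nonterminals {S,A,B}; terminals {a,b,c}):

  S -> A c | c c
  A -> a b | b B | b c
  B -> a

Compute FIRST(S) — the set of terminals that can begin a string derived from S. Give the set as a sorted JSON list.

Compute FIRST by fixpoint:
round 1:
  A via A→a b: +{a}
  A via A→b B: +{b}
  B via B→a: +{a}
  S via S→A c: +{a,b}
  S via S→c c: +{c}
  S: {a,b,c}  A: {a,b}  B: {a}
round 2: done
  S: {a,b,c}  A: {a,b}  B: {a}

FIRST(S) = ["a", "b", "c"]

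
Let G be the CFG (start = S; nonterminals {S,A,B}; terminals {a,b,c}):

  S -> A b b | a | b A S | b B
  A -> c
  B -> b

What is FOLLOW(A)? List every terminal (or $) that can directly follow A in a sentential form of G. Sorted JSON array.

FIRST iteration:
[1]
  A via A→c: +{c}
  B via B→b: +{b}
  S via S→A b b: +{c}
  S via S→a: +{a}
  S via S→b A S: +{b}
  FIRST(S)={a,b,c}  FIRST(A)={c}  FIRST(B)={b}
[2] done
  FIRST(S)={a,b,c}  FIRST(A)={c}  FIRST(B)={b}

FOLLOW iteration:
initialize: $ ∈ FOLLOW(S)
iter 1:
  S→A b b: FOLLOW(A) ⊇ FIRST(b) = {b}; new: +{b}
  S→b A S: FOLLOW(A) ⊇ FIRST(S) = {a,b,c}; new: +{a,c}
  S→b B: FOLLOW(B) ⊇ FOLLOW(S) ⊇ {$}; new: +{$}
  FOLLOW(S)={$}  FOLLOW(A)={a,b,c}  FOLLOW(B)={$}
iter 2: — fixpoint
  FOLLOW(S)={$}  FOLLOW(A)={a,b,c}  FOLLOW(B)={$}

FOLLOW(A) = ["a", "b", "c"]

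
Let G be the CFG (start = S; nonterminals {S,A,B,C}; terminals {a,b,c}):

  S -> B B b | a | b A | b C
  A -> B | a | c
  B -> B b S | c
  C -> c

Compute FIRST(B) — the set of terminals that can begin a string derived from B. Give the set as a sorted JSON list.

Compute FIRST by fixpoint:
[1]
  A via A→a: +{a}
  A via A→c: +{c}
  B via B→c: +{c}
  C via C→c: +{c}
  S via S→B B b: +{c}
  S via S→a: +{a}
  S via S→b A: +{b}
  S: {a,b,c}  A: {a,c}  B: {c}  C: {c}
[2] (stable)
  S: {a,b,c}  A: {a,c}  B: {c}  C: {c}

FIRST(B) = ["c"]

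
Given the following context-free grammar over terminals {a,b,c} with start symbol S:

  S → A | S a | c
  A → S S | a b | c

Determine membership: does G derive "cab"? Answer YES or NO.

CNF form of G:
  S -> S S | S T0 | T0 T1 | c
  A -> S S | T0 T1 | c
  T0 -> a
  T1 -> b

CYK fill:
  [0..0]={A,S}  "c"
  [1..1]={T0}  "a"  orig:{}
  [2..2]={T1}  "b"  orig:{}
  [0..1]={S}  "ca"
  [1..2]={A,S}  "ab"
  [0..2]={A,S}  "cab"

S ∈ T[0,2] ⇒ YES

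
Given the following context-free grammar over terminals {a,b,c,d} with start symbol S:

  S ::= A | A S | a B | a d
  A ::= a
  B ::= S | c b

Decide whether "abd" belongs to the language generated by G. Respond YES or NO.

Convert to CNF:
  S -> A S | T0 B | T0 T1 | a
  A -> a
  B -> A S | T0 B | T0 T1 | T2 T3 | a
  T0 -> a
  T1 -> d
  T2 -> c
  T3 -> b

CYK table (by increasing span):
  cell(0,0) a: {A,B,S,T0}  orig:{A,B,S}
  cell(1,1) b: {T3}  orig:{}
  cell(2,2) d: {T1}  orig:{}
  cell(0,1) ab: ∅
  cell(1,2) bd: ∅
  cell(0,2) abd: ∅

S ∉ T[0,2] ⇒ NO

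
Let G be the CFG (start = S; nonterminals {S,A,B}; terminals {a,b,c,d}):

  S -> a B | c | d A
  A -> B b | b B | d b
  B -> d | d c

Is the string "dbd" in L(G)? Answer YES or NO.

Convert to CNF:
  S -> T1 A | T3 B | c
  A -> B T0 | T0 B | T1 T0
  B -> T1 T2 | d
  T0 -> b
  T1 -> d
  T2 -> c
  T3 -> a

Fill CYK table bottom-up:
  [0..0]={B,T1}  "d"  orig:{B}
  [1..1]={T0}  "b"  orig:{}
  [2..2]={B,T1}  "d"  orig:{B}
  [0..1]={A}  "db"
  [1..2]={A}  "bd"
  [0..2]={S}  "dbd"

S ∈ T[0,2] ⇒ YES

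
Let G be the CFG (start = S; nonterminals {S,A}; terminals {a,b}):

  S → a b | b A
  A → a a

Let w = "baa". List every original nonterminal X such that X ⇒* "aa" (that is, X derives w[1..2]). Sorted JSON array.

Convert to CNF:
  S -> T0 T1 | T1 A
  A -> T0 T0
  T0 -> a
  T1 -> b

CYK table (by increasing span) (cells [i..j] with 1 ≤ i ≤ j ≤ 2 only):
  T[1,1] 'a' = {T0}  orig:{}
  T[2,2] 'a' = {T0}  orig:{}
  T[1,2] 'aa' = {A}

Original NTs in T[1,2] deriving "aa": ["A"]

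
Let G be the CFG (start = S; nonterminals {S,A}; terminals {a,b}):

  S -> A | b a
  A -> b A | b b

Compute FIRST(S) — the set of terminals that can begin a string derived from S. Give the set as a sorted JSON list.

FIRST sets, iterate to fixpoint:
[1]
  A via A→b A: +{b}
  S via S→A: +{b}
  FIRST[S]={b}  FIRST[A]={b}
[2] (stable)
  FIRST[S]={b}  FIRST[A]={b}

FIRST(S) = ["b"]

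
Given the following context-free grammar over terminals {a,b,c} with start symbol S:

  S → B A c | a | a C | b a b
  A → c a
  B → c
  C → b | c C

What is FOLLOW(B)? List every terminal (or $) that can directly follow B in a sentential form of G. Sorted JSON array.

FIRST sets, iterate to fixpoint:
[1]
  A via A→c a: +{c}
  B via B→c: +{c}
  C via C→b: +{b}
  C via C→c C: +{c}
  S via S→B A c: +{c}
  S via S→a: +{a}
  S via S→b a b: +{b}
  FIRST[S]={a,b,c}  FIRST[A]={c}  FIRST[B]={c}  FIRST[C]={b,c}
[2] (no change)
  FIRST[S]={a,b,c}  FIRST[A]={c}  FIRST[B]={c}  FIRST[C]={b,c}

Compute FOLLOW by fixpoint:
seed FOLLOW(S) with $
iter 1:
  S→B A c: FOLLOW(B) ⊇ FIRST(A) = {c}; new: +{c}
  S→B A c: FOLLOW(A) ⊇ FIRST(c) = {c}; new: +{c}
  S→a C: FOLLOW(C) ⊇ FOLLOW(S) ⊇ {$}; new: +{$}
  FOLLOW[S]={$}  FOLLOW[A]={c}  FOLLOW[B]={c}  FOLLOW[C]={$}
iter 2: done
  FOLLOW[S]={$}  FOLLOW[A]={c}  FOLLOW[B]={c}  FOLLOW[C]={$}

FOLLOW(B) = ["c"]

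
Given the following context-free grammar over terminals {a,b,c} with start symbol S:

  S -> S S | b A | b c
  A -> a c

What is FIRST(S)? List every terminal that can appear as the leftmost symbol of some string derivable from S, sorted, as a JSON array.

Compute FIRST by fixpoint:
iter 1:
  A via A→a c: +{a}
  S via S→b A: +{b}
  FIRST[S]={b}  FIRST[A]={a}
iter 2: (stable)
  FIRST[S]={b}  FIRST[A]={a}

FIRST(S) = ["b"]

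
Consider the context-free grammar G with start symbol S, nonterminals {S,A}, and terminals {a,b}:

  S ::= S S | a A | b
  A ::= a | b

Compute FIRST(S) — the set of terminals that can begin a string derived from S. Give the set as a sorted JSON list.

FIRST sets, iterate to fixpoint:
[1]
  A via A→a: +{a}
  A via A→b: +{b}
  S via S→a A: +{a}
  S via S→b: +{b}
  S: {a,b}  A: {a,b}
[2] (stable)
  S: {a,b}  A: {a,b}

FIRST(S) = ["a", "b"]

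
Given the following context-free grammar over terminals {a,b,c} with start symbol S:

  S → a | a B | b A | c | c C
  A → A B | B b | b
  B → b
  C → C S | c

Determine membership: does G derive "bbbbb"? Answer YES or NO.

Convert to CNF:
  S -> T0 A | T1 B | T2 C | a | c
  A -> A B | B T0 | b
  B -> b
  C -> C S | c
  T0 -> b
  T1 -> a
  T2 -> c

CYK fill:
  cell(0,0) b: {A,B,T0}  orig:{A,B}
  cell(1,1) b: {A,B,T0}  orig:{A,B}
  cell(2,2) b: {A,B,T0}  orig:{A,B}
  cell(3,3) b: {A,B,T0}  orig:{A,B}
  cell(4,4) b: {A,B,T0}  orig:{A,B}
  cell(0,1) bb: {A,S}
  cell(1,2) bb: {A,S}
  cell(2,3) bb: {A,S}
  cell(3,4) bb: {A,S}
  cell(0,2) bbb: {A,S}
  cell(1,3) bbb: {A,S}
  cell(2,4) bbb: {A,S}
  cell(0,3) bbbb: {A,S}
  cell(1,4) bbbb: {A,S}
  cell(0,4) bbbbb: {A,S}

S ∈ T[0,4] ⇒ YES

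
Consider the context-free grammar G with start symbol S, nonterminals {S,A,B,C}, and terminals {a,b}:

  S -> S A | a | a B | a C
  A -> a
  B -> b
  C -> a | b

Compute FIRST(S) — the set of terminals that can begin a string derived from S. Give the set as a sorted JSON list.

FIRST iteration:
round 1:
  A via A→a: +{a}
  B via B→b: +{b}
  C via C→a: +{a}
  C via C→b: +{b}
  S via S→a: +{a}
  S: {a}  A: {a}  B: {b}  C: {a,b}
round 2: done
  S: {a}  A: {a}  B: {b}  C: {a,b}

FIRST(S) = ["a"]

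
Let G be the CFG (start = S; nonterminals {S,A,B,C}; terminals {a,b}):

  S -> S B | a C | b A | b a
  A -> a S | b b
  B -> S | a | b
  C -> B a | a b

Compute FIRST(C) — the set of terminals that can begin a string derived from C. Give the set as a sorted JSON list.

FIRST sets, iterate to fixpoint:
round 1:
  A via A→a S: +{a}
  A via A→b b: +{b}
  B via B→a: +{a}
  B via B→b: +{b}
  C via C→B a: +{a,b}
  S via S→a C: +{a}
  S via S→b A: +{b}
  FIRST(S)={a,b}  FIRST(A)={a,b}  FIRST(B)={a,b}  FIRST(C)={a,b}
round 2: done
  FIRST(S)={a,b}  FIRST(A)={a,b}  FIRST(B)={a,b}  FIRST(C)={a,b}

FIRST(C) = ["a", "b"]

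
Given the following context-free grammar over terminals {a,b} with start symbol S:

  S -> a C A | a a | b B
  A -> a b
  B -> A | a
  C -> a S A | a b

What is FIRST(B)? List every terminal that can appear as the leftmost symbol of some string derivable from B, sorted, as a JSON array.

FIRST iteration:
iter 1:
  A via A→a b: +{a}
  B via B→A: +{a}
  C via C→a S A: +{a}
  S via S→a C A: +{a}
  S via S→b B: +{b}
  S: {a,b}  A: {a}  B: {a}  C: {a}
iter 2: done
  S: {a,b}  A: {a}  B: {a}  C: {a}

FIRST(B) = ["a"]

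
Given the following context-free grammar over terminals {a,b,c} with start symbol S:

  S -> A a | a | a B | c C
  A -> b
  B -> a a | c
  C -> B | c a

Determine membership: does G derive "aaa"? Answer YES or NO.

CNF form of G:
  S -> A T0 | T0 B | T1 C | a
  A -> b
  B -> T0 T0 | c
  C -> T0 T0 | T1 T0 | c
  T0 -> a
  T1 -> c

Fill CYK table bottom-up:
  cell(0,0) a: {S,T0}  orig:{S}
  cell(1,1) a: {S,T0}  orig:{S}
  cell(2,2) a: {S,T0}  orig:{S}
  cell(0,1) aa: {B,C}
  cell(1,2) aa: {B,C}
  cell(0,2) aaa: {S}

S ∈ T[0,2] ⇒ YES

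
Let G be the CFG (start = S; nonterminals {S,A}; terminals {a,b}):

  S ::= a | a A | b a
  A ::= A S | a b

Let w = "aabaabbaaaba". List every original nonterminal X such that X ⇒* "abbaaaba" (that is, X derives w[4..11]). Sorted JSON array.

Convert to CNF:
  S -> T0 A | T1 T0 | a
  A -> A S | T0 T1
  T0 -> a
  T1 -> b

CYK fill — only the sub-triangle for w[4..11]:
  cell(4,4) a: {S,T0}  orig:{S}
  cell(5,5) b: {T1}  orig:{}
  cell(6,6) b: {T1}  orig:{}
  cell(7,7) a: {S,T0}  orig:{S}
  cell(8,8) a: {S,T0}  orig:{S}
  cell(9,9) a: {S,T0}  orig:{S}
  cell(10,10) b: {T1}  orig:{}
  cell(11,11) a: {S,T0}  orig:{S}
  cell(4,5) ab: {A}
  cell(5,6) bb: ∅
  cell(6,7) ba: {S}
  cell(7,8) aa: ∅
  cell(8,9) aa: ∅
  cell(9,10) ab: {A}
  cell(10,11) ba: {S}
  cell(4,6) abb: ∅
  cell(5,7) bba: ∅
  cell(6,8) baa: ∅
  cell(7,9) aaa: ∅
  cell(8,10) aab: {S}
  cell(9,11) aba: {A}
  cell(4,7) abba: {A}
  cell(5,8) bbaa: ∅
  cell(6,9) baaa: ∅
  cell(7,10) aaab: ∅
  cell(8,11) aaba: {S}
  cell(4,8) abbaa: {A}
  cell(5,9) bbaaa: ∅
  cell(6,10) baaab: ∅
  cell(7,11) aaaba: ∅
  cell(4,9) abbaaa: {A}
  cell(5,10) bbaaab: ∅
  cell(6,11) baaaba: ∅
  cell(4,10) abbaaab: {A}
  cell(5,11) bbaaaba: ∅
  cell(4,11) abbaaaba: {A}

Original NTs in T[4,11] deriving "abbaaaba": ["A"]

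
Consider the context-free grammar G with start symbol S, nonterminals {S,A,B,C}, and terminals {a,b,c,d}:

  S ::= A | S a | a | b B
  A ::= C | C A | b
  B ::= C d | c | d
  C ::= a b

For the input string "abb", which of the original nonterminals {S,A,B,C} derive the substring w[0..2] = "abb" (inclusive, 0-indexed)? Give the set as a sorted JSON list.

CNF form of G:
  S -> C A | S T0 | T0 T1 | T1 B | a | b
  A -> C A | T0 T1 | b
  B -> C T2 | c | d
  C -> T0 T1
  T0 -> a
  T1 -> b
  T2 -> d

CYK table (by increasing span) — only the sub-triangle for w[0..2]:
  cell(0,0) a: {S,T0}  orig:{S}
  cell(1,1) b: {A,S,T1}  orig:{A,S}
  cell(2,2) b: {A,S,T1}  orig:{A,S}
  cell(0,1) ab: {A,C,S}
  cell(1,2) bb: ∅
  cell(0,2) abb: {A,S}

Original NTs in T[0,2] deriving "abb": ["A", "S"]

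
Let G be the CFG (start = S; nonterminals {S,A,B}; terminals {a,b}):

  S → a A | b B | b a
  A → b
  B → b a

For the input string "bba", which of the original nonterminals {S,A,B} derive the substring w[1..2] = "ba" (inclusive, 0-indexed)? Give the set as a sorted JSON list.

CNF form of G:
  S -> T0 B | T0 T1 | T1 A
  A -> b
  B -> T0 T1
  T0 -> b
  T1 -> a

CYK table (by increasing span) (cells [i..j] with 1 ≤ i ≤ j ≤ 2 only):
  T[1,1] 'b' = {A,T0}  orig:{A}
  T[2,2] 'a' = {T1}  orig:{}
  T[1,2] 'ba' = {B,S}

Original NTs in T[1,2] deriving "ba": ["B", "S"]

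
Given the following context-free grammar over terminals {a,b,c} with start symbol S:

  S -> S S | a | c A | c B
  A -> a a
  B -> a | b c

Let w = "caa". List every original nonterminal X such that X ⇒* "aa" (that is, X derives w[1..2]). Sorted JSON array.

Convert to CNF:
  S -> S S | T2 A | T2 B | a
  A -> T0 T0
  B -> T1 T2 | a
  T0 -> a
  T1 -> b
  T2 -> c

CYK table (by increasing span) — only the sub-triangle for w[1..2]:
  T[1,1] 'a' = {B,S,T0}  orig:{B,S}
  T[2,2] 'a' = {B,S,T0}  orig:{B,S}
  T[1,2] 'aa' = {A,S}

Original NTs in T[1,2] deriving "aa": ["A", "S"]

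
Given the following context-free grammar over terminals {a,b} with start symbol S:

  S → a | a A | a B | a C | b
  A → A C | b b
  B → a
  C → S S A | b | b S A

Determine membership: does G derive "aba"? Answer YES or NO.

CNF form of G:
  S -> T1 A | T1 B | T1 C | a | b
  A -> A C | T0 T0
  B -> a
  C -> S X2 | T0 X3 | b
  T0 -> b
  T1 -> a
  X2 -> S A
  X3 -> S A

Fill CYK table bottom-up:
  cell(0,0) a: {B,S,T1}  orig:{B,S}
  cell(1,1) b: {C,S,T0}  orig:{C,S}
  cell(2,2) a: {B,S,T1}  orig:{B,S}
  cell(0,1) ab: {S}
  cell(1,2) ba: ∅
  cell(0,2) aba: ∅

S ∉ T[0,2] ⇒ NO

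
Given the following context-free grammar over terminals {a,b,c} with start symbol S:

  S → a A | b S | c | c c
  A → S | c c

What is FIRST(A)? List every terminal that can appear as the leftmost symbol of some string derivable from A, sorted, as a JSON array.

FIRST sets, iterate to fixpoint:
iter 1:
  A via A→c c: +{c}
  S via S→a A: +{a}
  S via S→b S: +{b}
  S via S→c: +{c}
  FIRST(S)={a,b,c}  FIRST(A)={c}
iter 2:
  A via A→S: +{a,b}
  FIRST(S)={a,b,c}  FIRST(A)={a,b,c}
iter 3: — fixpoint
  FIRST(S)={a,b,c}  FIRST(A)={a,b,c}

FIRST(A) = ["a", "b", "c"]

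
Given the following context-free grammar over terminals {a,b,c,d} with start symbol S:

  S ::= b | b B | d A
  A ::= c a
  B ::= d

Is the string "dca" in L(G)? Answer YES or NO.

CNF form of G:
  S -> T2 B | T3 A | b
  A -> T0 T1
  B -> d
  T0 -> c
  T1 -> a
  T2 -> b
  T3 -> d

CYK fill:
  [0..0]={B,T3}  "d"  orig:{B}
  [1..1]={T0}  "c"  orig:{}
  [2..2]={T1}  "a"  orig:{}
  [0..1]=∅  "dc"
  [1..2]={A}  "ca"
  [0..2]={S}  "dca"

S ∈ T[0,2] ⇒ YES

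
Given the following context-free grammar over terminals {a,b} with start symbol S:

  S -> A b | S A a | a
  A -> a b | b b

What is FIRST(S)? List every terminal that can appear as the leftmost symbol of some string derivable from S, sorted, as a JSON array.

FIRST iteration:
[1]
  A via A→a b: +{a}
  A via A→b b: +{b}
  S via S→A b: +{a,b}
  FIRST[S]={a,b}  FIRST[A]={a,b}
[2] done
  FIRST[S]={a,b}  FIRST[A]={a,b}

FIRST(S) = ["a", "b"]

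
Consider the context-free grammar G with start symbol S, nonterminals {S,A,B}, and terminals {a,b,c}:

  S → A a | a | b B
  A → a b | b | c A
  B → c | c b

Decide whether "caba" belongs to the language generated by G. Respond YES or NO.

Convert to CNF:
  S -> A T0 | T1 B | a
  A -> T0 T1 | T2 A | b
  B -> T2 T1 | c
  T0 -> a
  T1 -> b
  T2 -> c

CYK table (by increasing span):
  cell(0,0) c: {B,T2}  orig:{B}
  cell(1,1) a: {S,T0}  orig:{S}
  cell(2,2) b: {A,T1}  orig:{A}
  cell(3,3) a: {S,T0}  orig:{S}
  cell(0,1) ca: ∅
  cell(1,2) ab: {A}
  cell(2,3) ba: {S}
  cell(0,2) cab: {A}
  cell(1,3) aba: {S}
  cell(0,3) caba: {S}

S ∈ T[0,3] ⇒ YES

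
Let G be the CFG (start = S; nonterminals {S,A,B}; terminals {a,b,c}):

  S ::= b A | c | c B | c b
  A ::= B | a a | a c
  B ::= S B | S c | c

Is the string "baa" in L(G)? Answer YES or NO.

CNF form of G:
  S -> T0 B | T0 T2 | T2 A | c
  A -> S B | S T0 | T1 T0 | T1 T1 | c
  B -> S B | S T0 | c
  T0 -> c
  T1 -> a
  T2 -> b

CYK fill:
  T[0,0] 'b' = {T2}  orig:{}
  T[1,1] 'a' = {T1}  orig:{}
  T[2,2] 'a' = {T1}  orig:{}
  T[0,1] 'ba' = ∅
  T[1,2] 'aa' = {A}
  T[0,2] 'baa' = {S}

S ∈ T[0,2] ⇒ YES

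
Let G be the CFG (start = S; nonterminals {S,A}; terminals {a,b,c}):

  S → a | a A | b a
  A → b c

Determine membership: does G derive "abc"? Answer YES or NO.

CNF form of G:
  S -> T0 T2 | T2 A | a
  A -> T0 T1
  T0 -> b
  T1 -> c
  T2 -> a

CYK table (by increasing span):
  T[0,0] 'a' = {S,T2}  orig:{S}
  T[1,1] 'b' = {T0}  orig:{}
  T[2,2] 'c' = {T1}  orig:{}
  T[0,1] 'ab' = ∅
  T[1,2] 'bc' = {A}
  T[0,2] 'abc' = {S}

S ∈ T[0,2] ⇒ YES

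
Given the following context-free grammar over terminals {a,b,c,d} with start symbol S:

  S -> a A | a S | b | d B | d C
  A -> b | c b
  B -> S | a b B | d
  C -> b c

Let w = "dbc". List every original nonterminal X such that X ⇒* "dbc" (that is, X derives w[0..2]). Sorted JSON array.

Convert to CNF:
  S -> T2 A | T2 S | T3 B | T3 C | b
  A -> T0 T1 | b
  B -> T2 A | T2 S | T2 X4 | T3 B | T3 C | b | d
  C -> T1 T0
  T0 -> c
  T1 -> b
  T2 -> a
  T3 -> d
  X4 -> T1 B

Fill CYK table bottom-up, restricted to cells inside w[0..2]:
  cell(0,0) d: {B,T3}  orig:{B}
  cell(1,1) b: {A,B,S,T1}  orig:{A,B,S}
  cell(2,2) c: {T0}  orig:{}
  cell(0,1) db: {B,S}
  cell(1,2) bc: {C}
  cell(0,2) dbc: {B,S}

Original NTs in T[0,2] deriving "dbc": ["B", "S"]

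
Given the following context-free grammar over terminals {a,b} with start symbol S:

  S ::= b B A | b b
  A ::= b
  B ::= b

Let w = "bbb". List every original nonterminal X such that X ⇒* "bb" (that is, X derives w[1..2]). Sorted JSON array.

CNF form of G:
  S -> T0 T0 | T0 X1
  A -> b
  B -> b
  T0 -> b
  X1 -> B A

Fill CYK table bottom-up, restricted to cells inside w[1..2]:
  T[1,1] 'b' = {A,B,T0}  orig:{A,B}
  T[2,2] 'b' = {A,B,T0}  orig:{A,B}
  T[1,2] 'bb' = {S,X1}  orig:{S}

Original NTs in T[1,2] deriving "bb": ["S"]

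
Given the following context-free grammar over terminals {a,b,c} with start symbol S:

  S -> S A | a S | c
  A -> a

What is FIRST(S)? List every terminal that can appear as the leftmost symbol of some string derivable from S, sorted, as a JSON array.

Compute FIRST by fixpoint:
[1]
  A via A→a: +{a}
  S via S→a S: +{a}
  S via S→c: +{c}
  FIRST[S]={a,c}  FIRST[A]={a}
[2] (no change)
  FIRST[S]={a,c}  FIRST[A]={a}

FIRST(S) = ["a", "c"]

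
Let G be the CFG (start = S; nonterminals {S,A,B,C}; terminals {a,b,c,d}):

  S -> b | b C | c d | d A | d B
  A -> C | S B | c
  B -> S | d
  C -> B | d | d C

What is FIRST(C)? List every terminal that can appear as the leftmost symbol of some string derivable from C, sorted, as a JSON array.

FIRST iteration:
pass 1:
  A via A→c: +{c}
  B via B→d: +{d}
  C via C→B: +{d}
  S via S→b: +{b}
  S via S→c d: +{c}
  S via S→d A: +{d}
  S: {b,c,d}  A: {c}  B: {d}  C: {d}
pass 2:
  A via A→C: +{d}
  A via A→S B: +{b}
  B via B→S: +{b,c}
  C via C→B: +{b,c}
  S: {b,c,d}  A: {b,c,d}  B: {b,c,d}  C: {b,c,d}
pass 3: — fixpoint
  S: {b,c,d}  A: {b,c,d}  B: {b,c,d}  C: {b,c,d}

FIRST(C) = ["b", "c", "d"]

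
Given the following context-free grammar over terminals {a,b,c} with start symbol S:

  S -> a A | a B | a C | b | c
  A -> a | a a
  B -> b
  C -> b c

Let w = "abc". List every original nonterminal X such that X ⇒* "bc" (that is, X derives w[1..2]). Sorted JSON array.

CNF form of G:
  S -> T0 A | T0 B | T0 C | b | c
  A -> T0 T0 | a
  B -> b
  C -> T1 T2
  T0 -> a
  T1 -> b
  T2 -> c

Fill CYK table bottom-up (cells [i..j] with 1 ≤ i ≤ j ≤ 2 only):
  cell(1,1) b: {B,S,T1}  orig:{B,S}
  cell(2,2) c: {S,T2}  orig:{S}
  cell(1,2) bc: {C}

Original NTs in T[1,2] deriving "bc": ["C"]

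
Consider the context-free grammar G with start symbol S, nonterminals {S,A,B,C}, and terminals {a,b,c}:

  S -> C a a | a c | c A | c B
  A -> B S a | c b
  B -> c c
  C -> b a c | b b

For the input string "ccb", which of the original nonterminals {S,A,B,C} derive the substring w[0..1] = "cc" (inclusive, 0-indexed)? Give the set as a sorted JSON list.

CNF form of G:
  S -> C X5 | T0 T1 | T1 A | T1 B
  A -> B X3 | T1 T2
  B -> T1 T1
  C -> T2 T2 | T2 X4
  T0 -> a
  T1 -> c
  T2 -> b
  X3 -> S T0
  X4 -> T0 T1
  X5 -> T0 T0

CYK table (by increasing span) — only the sub-triangle for w[0..1]:
  [0..0]={T1}  "c"  orig:{}
  [1..1]={T1}  "c"  orig:{}
  [0..1]={B}  "cc"

Original NTs in T[0,1] deriving "cc": ["B"]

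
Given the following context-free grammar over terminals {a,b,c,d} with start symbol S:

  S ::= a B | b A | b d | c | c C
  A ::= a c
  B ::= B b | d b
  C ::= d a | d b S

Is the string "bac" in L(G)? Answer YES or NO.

Convert to CNF:
  S -> T0 B | T1 C | T2 A | T2 T3 | c
  A -> T0 T1
  B -> B T2 | T3 T2
  C -> T3 T0 | T3 X4
  T0 -> a
  T1 -> c
  T2 -> b
  T3 -> d
  X4 -> T2 S

Fill CYK table bottom-up:
  T[0,0] 'b' = {T2}  orig:{}
  T[1,1] 'a' = {T0}  orig:{}
  T[2,2] 'c' = {S,T1}  orig:{S}
  T[0,1] 'ba' = ∅
  T[1,2] 'ac' = {A}
  T[0,2] 'bac' = {S}

S ∈ T[0,2] ⇒ YES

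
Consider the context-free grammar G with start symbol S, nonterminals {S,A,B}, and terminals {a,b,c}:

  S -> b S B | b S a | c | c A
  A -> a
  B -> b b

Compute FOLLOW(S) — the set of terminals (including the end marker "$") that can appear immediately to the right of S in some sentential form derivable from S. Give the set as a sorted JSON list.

FIRST iteration:
pass 1:
  A via A→a: +{a}
  B via B→b b: +{b}
  S via S→b S B: +{b}
  S via S→c: +{c}
  FIRST(S)={b,c}  FIRST(A)={a}  FIRST(B)={b}
pass 2: (stable)
  FIRST(S)={b,c}  FIRST(A)={a}  FIRST(B)={b}

Compute FOLLOW by fixpoint:
initialize: $ ∈ FOLLOW(S)
[1]
  S→b S B: FOLLOW(S) ⊇ FIRST(B) = {b}; new: +{b}
  S→b S B: FOLLOW(B) ⊇ FOLLOW(S) ⊇ {$,b}; new: +{$,b}
  S→b S a: FOLLOW(S) ⊇ FIRST(a) = {a}; new: +{a}
  S→c A: FOLLOW(A) ⊇ FOLLOW(S) ⊇ {$,a,b}; new: +{$,a,b}
  S: {$,a,b}  A: {$,a,b}  B: {$,b}
[2]
  S→b S B: FOLLOW(B) ⊇ FOLLOW(S) ⊇ {$,a,b}; new: +{a}
  S: {$,a,b}  A: {$,a,b}  B: {$,a,b}
[3] — fixpoint
  S: {$,a,b}  A: {$,a,b}  B: {$,a,b}

FOLLOW(S) = ["$", "a", "b"]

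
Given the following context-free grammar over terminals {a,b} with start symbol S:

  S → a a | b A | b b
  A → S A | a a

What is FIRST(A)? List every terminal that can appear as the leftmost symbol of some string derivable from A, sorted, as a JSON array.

Compute FIRST by fixpoint:
round 1:
  A via A→a a: +{a}
  S via S→a a: +{a}
  S via S→b A: +{b}
  FIRST(S)={a,b}  FIRST(A)={a}
round 2:
  A via A→S A: +{b}
  FIRST(S)={a,b}  FIRST(A)={a,b}
round 3: — fixpoint
  FIRST(S)={a,b}  FIRST(A)={a,b}

FIRST(A) = ["a", "b"]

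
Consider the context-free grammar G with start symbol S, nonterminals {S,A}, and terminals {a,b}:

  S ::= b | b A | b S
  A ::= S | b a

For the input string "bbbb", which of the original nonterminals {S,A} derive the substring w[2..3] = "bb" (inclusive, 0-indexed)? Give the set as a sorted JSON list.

Convert to CNF:
  S -> T0 A | T0 S | b
  A -> T0 A | T0 S | T0 T1 | b
  T0 -> b
  T1 -> a

Fill CYK table bottom-up (cells [i..j] with 2 ≤ i ≤ j ≤ 3 only):
  T[2,2] 'b' = {A,S,T0}  orig:{A,S}
  T[3,3] 'b' = {A,S,T0}  orig:{A,S}
  T[2,3] 'bb' = {A,S}

Original NTs in T[2,3] deriving "bb": ["A", "S"]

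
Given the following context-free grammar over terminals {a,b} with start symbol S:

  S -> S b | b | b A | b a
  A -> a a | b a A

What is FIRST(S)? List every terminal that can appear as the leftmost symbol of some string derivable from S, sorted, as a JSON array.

FIRST iteration:
[1]
  A via A→a a: +{a}
  A via A→b a A: +{b}
  S via S→b: +{b}
  FIRST(S)={b}  FIRST(A)={a,b}
[2] (no change)
  FIRST(S)={b}  FIRST(A)={a,b}

FIRST(S) = ["b"]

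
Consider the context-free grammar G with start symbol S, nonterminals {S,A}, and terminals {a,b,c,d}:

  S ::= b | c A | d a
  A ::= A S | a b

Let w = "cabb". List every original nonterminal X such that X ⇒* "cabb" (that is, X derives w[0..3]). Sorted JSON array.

CNF form of G:
  S -> T2 A | T3 T0 | b
  A -> A S | T0 T1
  T0 -> a
  T1 -> b
  T2 -> c
  T3 -> d

CYK fill, restricted to cells inside w[0..3]:
  T[0,0] 'c' = {T2}  orig:{}
  T[1,1] 'a' = {T0}  orig:{}
  T[2,2] 'b' = {S,T1}  orig:{S}
  T[3,3] 'b' = {S,T1}  orig:{S}
  T[0,1] 'ca' = ∅
  T[1,2] 'ab' = {A}
  T[2,3] 'bb' = ∅
  T[0,2] 'cab' = {S}
  T[1,3] 'abb' = {A}
  T[0,3] 'cabb' = {S}

Original NTs in T[0,3] deriving "cabb": ["S"]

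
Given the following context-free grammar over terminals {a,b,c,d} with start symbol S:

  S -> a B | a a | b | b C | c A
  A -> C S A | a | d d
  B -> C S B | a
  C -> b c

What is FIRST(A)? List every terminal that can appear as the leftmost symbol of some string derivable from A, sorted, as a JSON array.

Compute FIRST by fixpoint:
iter 1:
  A via A→a: +{a}
  A via A→d d: +{d}
  B via B→a: +{a}
  C via C→b c: +{b}
  S via S→a B: +{a}
  S via S→b: +{b}
  S via S→c A: +{c}
  S: {a,b,c}  A: {a,d}  B: {a}  C: {b}
iter 2:
  A via A→C S A: +{b}
  B via B→C S B: +{b}
  S: {a,b,c}  A: {a,b,d}  B: {a,b}  C: {b}
iter 3: (no change)
  S: {a,b,c}  A: {a,b,d}  B: {a,b}  C: {b}

FIRST(A) = ["a", "b", "d"]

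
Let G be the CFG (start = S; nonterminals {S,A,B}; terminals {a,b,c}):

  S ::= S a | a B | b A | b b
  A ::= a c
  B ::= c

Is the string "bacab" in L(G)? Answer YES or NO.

Convert to CNF:
  S -> S T0 | T0 B | T2 A | T2 T2
  A -> T0 T1
  B -> c
  T0 -> a
  T1 -> c
  T2 -> b

CYK fill:
  T[0,0] 'b' = {T2}  orig:{}
  T[1,1] 'a' = {T0}  orig:{}
  T[2,2] 'c' = {B,T1}  orig:{B}
  T[3,3] 'a' = {T0}  orig:{}
  T[4,4] 'b' = {T2}  orig:{}
  T[0,1] 'ba' = ∅
  T[1,2] 'ac' = {A,S}
  T[2,3] 'ca' = ∅
  T[3,4] 'ab' = ∅
  T[0,2] 'bac' = {S}
  T[1,3] 'aca' = {S}
  T[2,4] 'cab' = ∅
  T[0,3] 'baca' = {S}
  T[1,4] 'acab' = ∅
  T[0,4] 'bacab' = ∅

S ∉ T[0,4] ⇒ NO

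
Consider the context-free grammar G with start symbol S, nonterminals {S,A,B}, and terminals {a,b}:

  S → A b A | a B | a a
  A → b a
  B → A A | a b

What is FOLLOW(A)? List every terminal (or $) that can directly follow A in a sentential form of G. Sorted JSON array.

FIRST iteration:
[1]
  A via A→b a: +{b}
  B via B→A A: +{b}
  B via B→a b: +{a}
  S via S→A b A: +{b}
  S via S→a B: +{a}
  FIRST[S]={a,b}  FIRST[A]={b}  FIRST[B]={a,b}
[2] — fixpoint
  FIRST[S]={a,b}  FIRST[A]={b}  FIRST[B]={a,b}

FOLLOW sets:
seed FOLLOW(S) with $
round 1:
  B→A A: FOLLOW(A) ⊇ FIRST(A) = {b}; new: +{b}
  S→A b A: FOLLOW(A) ⊇ FOLLOW(S) ⊇ {$}; new: +{$}
  S→a B: FOLLOW(B) ⊇ FOLLOW(S) ⊇ {$}; new: +{$}
  FOLLOW(S)={$}  FOLLOW(A)={$,b}  FOLLOW(B)={$}
round 2: done
  FOLLOW(S)={$}  FOLLOW(A)={$,b}  FOLLOW(B)={$}

FOLLOW(A) = ["$", "b"]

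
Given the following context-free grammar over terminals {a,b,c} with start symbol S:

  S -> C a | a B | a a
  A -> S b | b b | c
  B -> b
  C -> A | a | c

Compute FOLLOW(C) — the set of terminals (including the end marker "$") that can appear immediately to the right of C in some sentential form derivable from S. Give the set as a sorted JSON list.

FIRST iteration:
iter 1:
  A via A→b b: +{b}
  A via A→c: +{c}
  B via B→b: +{b}
  C via C→A: +{b,c}
  C via C→a: +{a}
  S via S→C a: +{a,b,c}
  S: {a,b,c}  A: {b,c}  B: {b}  C: {a,b,c}
iter 2:
  A via A→S b: +{a}
  S: {a,b,c}  A: {a,b,c}  B: {b}  C: {a,b,c}
iter 3: done
  S: {a,b,c}  A: {a,b,c}  B: {b}  C: {a,b,c}

Compute FOLLOW by fixpoint:
initialize: $ ∈ FOLLOW(S)
iter 1:
  A→S b: FOLLOW(S) ⊇ FIRST(b) = {b}; new: +{b}
  S→C a: FOLLOW(C) ⊇ FIRST(a) = {a}; new: +{a}
  S→a B: FOLLOW(B) ⊇ FOLLOW(S) ⊇ {$,b}; new: +{$,b}
  FOLLOW[S]={$,b}  FOLLOW[A]={}  FOLLOW[B]={$,b}  FOLLOW[C]={a}
iter 2:
  C→A: FOLLOW(A) ⊇ FOLLOW(C) ⊇ {a}; new: +{a}
  FOLLOW[S]={$,b}  FOLLOW[A]={a}  FOLLOW[B]={$,b}  FOLLOW[C]={a}
iter 3: (stable)
  FOLLOW[S]={$,b}  FOLLOW[A]={a}  FOLLOW[B]={$,b}  FOLLOW[C]={a}

FOLLOW(C) = ["a"]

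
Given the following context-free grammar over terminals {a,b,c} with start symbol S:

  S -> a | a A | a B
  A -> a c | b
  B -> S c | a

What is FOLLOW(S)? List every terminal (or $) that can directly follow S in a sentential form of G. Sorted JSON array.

FIRST iteration:
pass 1:
  A via A→a c: +{a}
  A via A→b: +{b}
  B via B→a: +{a}
  S via S→a: +{a}
  S: {a}  A: {a,b}  B: {a}
pass 2: (stable)
  S: {a}  A: {a,b}  B: {a}

Compute FOLLOW by fixpoint:
FOLLOW(S) := {$}
[1]
  B→S c: FOLLOW(S) ⊇ FIRST(c) = {c}; new: +{c}
  S→a A: FOLLOW(A) ⊇ FOLLOW(S) ⊇ {$,c}; new: +{$,c}
  S→a B: FOLLOW(B) ⊇ FOLLOW(S) ⊇ {$,c}; new: +{$,c}
  S: {$,c}  A: {$,c}  B: {$,c}
[2] (stable)
  S: {$,c}  A: {$,c}  B: {$,c}

FOLLOW(S) = ["$", "c"]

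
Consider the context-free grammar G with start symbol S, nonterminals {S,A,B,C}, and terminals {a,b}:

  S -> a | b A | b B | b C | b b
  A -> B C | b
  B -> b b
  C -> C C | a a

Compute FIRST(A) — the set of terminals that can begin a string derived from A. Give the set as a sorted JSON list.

FIRST sets, iterate to fixpoint:
pass 1:
  A via A→b: +{b}
  B via B→b b: +{b}
  C via C→a a: +{a}
  S via S→a: +{a}
  S via S→b A: +{b}
  FIRST[S]={a,b}  FIRST[A]={b}  FIRST[B]={b}  FIRST[C]={a}
pass 2: (no change)
  FIRST[S]={a,b}  FIRST[A]={b}  FIRST[B]={b}  FIRST[C]={a}

FIRST(A) = ["b"]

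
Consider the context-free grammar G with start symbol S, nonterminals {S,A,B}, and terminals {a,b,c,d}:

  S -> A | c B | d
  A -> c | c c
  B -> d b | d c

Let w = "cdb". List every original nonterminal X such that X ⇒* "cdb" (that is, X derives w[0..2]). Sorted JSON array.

Convert to CNF:
  S -> T0 B | T0 T0 | c | d
  A -> T0 T0 | c
  B -> T1 T0 | T1 T2
  T0 -> c
  T1 -> d
  T2 -> b

CYK table (by increasing span) — only the sub-triangle for w[0..2]:
  T[0,0] 'c' = {A,S,T0}  orig:{A,S}
  T[1,1] 'd' = {S,T1}  orig:{S}
  T[2,2] 'b' = {T2}  orig:{}
  T[0,1] 'cd' = ∅
  T[1,2] 'db' = {B}
  T[0,2] 'cdb' = {S}

Original NTs in T[0,2] deriving "cdb": ["S"]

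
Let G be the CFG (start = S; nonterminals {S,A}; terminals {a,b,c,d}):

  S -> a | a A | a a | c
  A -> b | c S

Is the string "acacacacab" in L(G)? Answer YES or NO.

CNF form of G:
  S -> T1 A | T1 T1 | a | c
  A -> T0 S | b
  T0 -> c
  T1 -> a

CYK table (by increasing span):
  T[0,0] 'a' = {S,T1}  orig:{S}
  T[1,1] 'c' = {S,T0}  orig:{S}
  T[2,2] 'a' = {S,T1}  orig:{S}
  T[3,3] 'c' = {S,T0}  orig:{S}
  T[4,4] 'a' = {S,T1}  orig:{S}
  T[5,5] 'c' = {S,T0}  orig:{S}
  T[6,6] 'a' = {S,T1}  orig:{S}
  T[7,7] 'c' = {S,T0}  orig:{S}
  T[8,8] 'a' = {S,T1}  orig:{S}
  T[9,9] 'b' = {A}
  T[0,1] 'ac' = ∅
  T[1,2] 'ca' = {A}
  T[2,3] 'ac' = ∅
  T[3,4] 'ca' = {A}
  T[4,5] 'ac' = ∅
  T[5,6] 'ca' = {A}
  T[6,7] 'ac' = ∅
  T[7,8] 'ca' = {A}
  T[8,9] 'ab' = {S}
  T[0,2] 'aca' = {S}
  T[1,3] 'cac' = ∅
  T[2,4] 'aca' = {S}
  T[3,5] 'cac' = ∅
  T[4,6] 'aca' = {S}
  T[5,7] 'cac' = ∅
  T[6,8] 'aca' = {S}
  T[7,9] 'cab' = {A}
  T[0,3] 'acac' = ∅
  T[1,4] 'caca' = {A}
  T[2,5] 'acac' = ∅
  T[3,6] 'caca' = {A}
  T[4,7] 'acac' = ∅
  T[5,8] 'caca' = {A}
  T[6,9] 'acab' = {S}
  T[0,4] 'acaca' = {S}
  T[1,5] 'cacac' = ∅
  T[2,6] 'acaca' = {S}
  T[3,7] 'cacac' = ∅
  T[4,8] 'acaca' = {S}
  T[5,9] 'cacab' = {A}
  T[0,5] 'acacac' = ∅
  T[1,6] 'cacaca' = {A}
  T[2,7] 'acacac' = ∅
  T[3,8] 'cacaca' = {A}
  T[4,9] 'acacab' = {S}
  T[0,6] 'acacaca' = {S}
  T[1,7] 'cacacac' = ∅
  T[2,8] 'acacaca' = {S}
  T[3,9] 'cacacab' = {A}
  T[0,7] 'acacacac' = ∅
  T[1,8] 'cacacaca' = {A}
  T[2,9] 'acacacab' = {S}
  T[0,8] 'acacacaca' = {S}
  T[1,9] 'cacacacab' = {A}
  T[0,9] 'acacacacab' = {S}

S ∈ T[0,9] ⇒ YES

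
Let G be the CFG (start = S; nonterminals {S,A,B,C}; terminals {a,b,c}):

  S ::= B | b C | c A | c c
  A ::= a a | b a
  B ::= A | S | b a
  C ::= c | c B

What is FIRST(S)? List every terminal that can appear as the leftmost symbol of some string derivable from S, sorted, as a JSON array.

FIRST iteration:
[1]
  A via A→a a: +{a}
  A via A→b a: +{b}
  B via B→A: +{a,b}
  C via C→c: +{c}
  S via S→B: +{a,b}
  S via S→c A: +{c}
  FIRST(S)={a,b,c}  FIRST(A)={a,b}  FIRST(B)={a,b}  FIRST(C)={c}
[2]
  B via B→S: +{c}
  FIRST(S)={a,b,c}  FIRST(A)={a,b}  FIRST(B)={a,b,c}  FIRST(C)={c}
[3] done
  FIRST(S)={a,b,c}  FIRST(A)={a,b}  FIRST(B)={a,b,c}  FIRST(C)={c}

FIRST(S) = ["a", "b", "c"]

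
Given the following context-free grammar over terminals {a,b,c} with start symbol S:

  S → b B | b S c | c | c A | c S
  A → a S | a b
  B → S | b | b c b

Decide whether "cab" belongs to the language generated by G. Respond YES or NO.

Convert to CNF:
  S -> T1 B | T1 X5 | T2 A | T2 S | c
  A -> T0 S | T0 T1
  B -> T1 B | T1 X3 | T1 X4 | T2 A | T2 S | b | c
  T0 -> a
  T1 -> b
  T2 -> c
  X3 -> S T2
  X4 -> T2 T1
  X5 -> S T2

CYK table (by increasing span):
  [0..0]={B,S,T2}  "c"  orig:{B,S}
  [1..1]={T0}  "a"  orig:{}
  [2..2]={B,T1}  "b"  orig:{B}
  [0..1]=∅  "ca"
  [1..2]={A}  "ab"
  [0..2]={B,S}  "cab"

S ∈ T[0,2] ⇒ YES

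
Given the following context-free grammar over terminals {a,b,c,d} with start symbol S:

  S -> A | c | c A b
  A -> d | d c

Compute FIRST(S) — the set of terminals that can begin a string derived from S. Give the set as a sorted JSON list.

FIRST sets, iterate to fixpoint:
iter 1:
  A via A→d: +{d}
  S via S→A: +{d}
  S via S→c: +{c}
  S: {c,d}  A: {d}
iter 2: — fixpoint
  S: {c,d}  A: {d}

FIRST(S) = ["c", "d"]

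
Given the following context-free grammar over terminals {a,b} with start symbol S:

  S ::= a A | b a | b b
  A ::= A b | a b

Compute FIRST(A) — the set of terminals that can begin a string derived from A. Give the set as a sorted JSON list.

Compute FIRST by fixpoint:
[1]
  A via A→a b: +{a}
  S via S→a A: +{a}
  S via S→b a: +{b}
  FIRST(S)={a,b}  FIRST(A)={a}
[2] (no change)
  FIRST(S)={a,b}  FIRST(A)={a}

FIRST(A) = ["a"]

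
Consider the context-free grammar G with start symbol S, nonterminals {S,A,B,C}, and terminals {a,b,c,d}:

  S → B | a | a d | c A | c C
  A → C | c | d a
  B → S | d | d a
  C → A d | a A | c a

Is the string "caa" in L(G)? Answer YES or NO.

Convert to CNF:
  S -> T0 T1 | T1 T0 | T2 A | T2 C | a | d
  A -> A T0 | T0 T1 | T1 A | T2 T1 | c
  B -> T0 T1 | T1 T0 | T2 A | T2 C | a | d
  C -> A T0 | T1 A | T2 T1
  T0 -> d
  T1 -> a
  T2 -> c

Fill CYK table bottom-up:
  T[0,0] 'c' = {A,T2}  orig:{A}
  T[1,1] 'a' = {B,S,T1}  orig:{B,S}
  T[2,2] 'a' = {B,S,T1}  orig:{B,S}
  T[0,1] 'ca' = {A,C}
  T[1,2] 'aa' = ∅
  T[0,2] 'caa' = ∅

S ∉ T[0,2] ⇒ NO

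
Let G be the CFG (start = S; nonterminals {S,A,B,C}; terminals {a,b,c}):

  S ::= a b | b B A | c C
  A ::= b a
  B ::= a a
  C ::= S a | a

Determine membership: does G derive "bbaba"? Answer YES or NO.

CNF form of G:
  S -> T0 X3 | T1 T0 | T2 C
  A -> T0 T1
  B -> T1 T1
  C -> S T1 | a
  T0 -> b
  T1 -> a
  T2 -> c
  X3 -> B A

CYK table (by increasing span):
  T[0,0] 'b' = {T0}  orig:{}
  T[1,1] 'b' = {T0}  orig:{}
  T[2,2] 'a' = {C,T1}  orig:{C}
  T[3,3] 'b' = {T0}  orig:{}
  T[4,4] 'a' = {C,T1}  orig:{C}
  T[0,1] 'bb' = ∅
  T[1,2] 'ba' = {A}
  T[2,3] 'ab' = {S}
  T[3,4] 'ba' = {A}
  T[0,2] 'bba' = ∅
  T[1,3] 'bab' = ∅
  T[2,4] 'aba' = {C}
  T[0,3] 'bbab' = ∅
  T[1,4] 'baba' = ∅
  T[0,4] 'bbaba' = ∅

S ∉ T[0,4] ⇒ NO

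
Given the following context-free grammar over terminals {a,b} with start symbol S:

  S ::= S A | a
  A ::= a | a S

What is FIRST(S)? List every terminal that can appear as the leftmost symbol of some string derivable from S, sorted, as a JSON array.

FIRST iteration:
round 1:
  A via A→a: +{a}
  S via S→a: +{a}
  FIRST[S]={a}  FIRST[A]={a}
round 2: (no change)
  FIRST[S]={a}  FIRST[A]={a}

FIRST(S) = ["a"]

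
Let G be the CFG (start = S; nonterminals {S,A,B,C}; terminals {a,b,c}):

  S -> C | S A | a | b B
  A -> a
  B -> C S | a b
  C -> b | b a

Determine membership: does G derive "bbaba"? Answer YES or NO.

CNF form of G:
  S -> S A | T1 B | T1 T0 | a | b
  A -> a
  B -> C S | T0 T1
  C -> T1 T0 | b
  T0 -> a
  T1 -> b

CYK fill:
  cell(0,0) b: {C,S,T1}  orig:{C,S}
  cell(1,1) b: {C,S,T1}  orig:{C,S}
  cell(2,2) a: {A,S,T0}  orig:{A,S}
  cell(3,3) b: {C,S,T1}  orig:{C,S}
  cell(4,4) a: {A,S,T0}  orig:{A,S}
  cell(0,1) bb: {B}
  cell(1,2) ba: {B,C,S}
  cell(2,3) ab: {B}
  cell(3,4) ba: {B,C,S}
  cell(0,2) bba: {B,S}
  cell(1,3) bab: {B,S}
  cell(2,4) aba: ∅
  cell(0,3) bbab: {B,S}
  cell(1,4) baba: {B,S}
  cell(0,4) bbaba: {B,S}

S ∈ T[0,4] ⇒ YES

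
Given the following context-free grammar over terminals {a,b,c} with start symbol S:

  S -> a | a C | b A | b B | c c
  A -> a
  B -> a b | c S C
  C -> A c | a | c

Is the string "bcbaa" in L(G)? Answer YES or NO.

Convert to CNF:
  S -> T0 C | T1 A | T1 B | T2 T2 | a
  A -> a
  B -> T0 T1 | T2 X3
  C -> A T2 | a | c
  T0 -> a
  T1 -> b
  T2 -> c
  X3 -> S C

CYK fill:
  cell(0,0) b: {T1}  orig:{}
  cell(1,1) c: {C,T2}  orig:{C}
  cell(2,2) b: {T1}  orig:{}
  cell(3,3) a: {A,C,S,T0}  orig:{A,C,S}
  cell(4,4) a: {A,C,S,T0}  orig:{A,C,S}
  cell(0,1) bc: ∅
  cell(1,2) cb: ∅
  cell(2,3) ba: {S}
  cell(3,4) aa: {S,X3}  orig:{S}
  cell(0,2) bcb: ∅
  cell(1,3) cba: ∅
  cell(2,4) baa: {X3}  orig:{}
  cell(0,3) bcba: ∅
  cell(1,4) cbaa: {B}
  cell(0,4) bcbaa: {S}

S ∈ T[0,4] ⇒ YES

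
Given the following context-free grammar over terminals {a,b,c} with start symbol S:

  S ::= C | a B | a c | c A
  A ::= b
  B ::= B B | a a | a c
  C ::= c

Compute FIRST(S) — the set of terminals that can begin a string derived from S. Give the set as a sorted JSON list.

FIRST iteration:
round 1:
  A via A→b: +{b}
  B via B→a a: +{a}
  C via C→c: +{c}
  S via S→C: +{c}
  S via S→a B: +{a}
  FIRST(S)={a,c}  FIRST(A)={b}  FIRST(B)={a}  FIRST(C)={c}
round 2: (stable)
  FIRST(S)={a,c}  FIRST(A)={b}  FIRST(B)={a}  FIRST(C)={c}

FIRST(S) = ["a", "c"]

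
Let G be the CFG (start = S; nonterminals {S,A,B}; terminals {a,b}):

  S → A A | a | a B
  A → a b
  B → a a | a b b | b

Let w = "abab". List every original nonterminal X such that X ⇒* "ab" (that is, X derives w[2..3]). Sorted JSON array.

CNF form of G:
  S -> A A | T0 B | a
  A -> T0 T1
  B -> T0 T0 | T0 X2 | b
  T0 -> a
  T1 -> b
  X2 -> T1 T1

CYK table (by increasing span), restricted to cells inside w[2..3]:
  T[2,2] 'a' = {S,T0}  orig:{S}
  T[3,3] 'b' = {B,T1}  orig:{B}
  T[2,3] 'ab' = {A,S}

Original NTs in T[2,3] deriving "ab": ["A", "S"]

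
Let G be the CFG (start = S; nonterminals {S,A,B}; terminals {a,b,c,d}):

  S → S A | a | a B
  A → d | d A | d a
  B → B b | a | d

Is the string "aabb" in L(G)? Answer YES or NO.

Convert to CNF:
  S -> S A | T1 B | a
  A -> T0 A | T0 T1 | d
  B -> B T2 | a | d
  T0 -> d
  T1 -> a
  T2 -> b

CYK table (by increasing span):
  [0..0]={B,S,T1}  "a"  orig:{B,S}
  [1..1]={B,S,T1}  "a"  orig:{B,S}
  [2..2]={T2}  "b"  orig:{}
  [3..3]={T2}  "b"  orig:{}
  [0..1]={S}  "aa"
  [1..2]={B}  "ab"
  [2..3]=∅  "bb"
  [0..2]={S}  "aab"
  [1..3]={B}  "abb"
  [0..3]={S}  "aabb"

S ∈ T[0,3] ⇒ YES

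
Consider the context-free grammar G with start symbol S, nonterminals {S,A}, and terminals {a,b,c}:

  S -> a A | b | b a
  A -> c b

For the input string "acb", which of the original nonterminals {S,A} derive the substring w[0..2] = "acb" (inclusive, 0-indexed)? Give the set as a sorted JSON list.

Convert to CNF:
  S -> T1 T2 | T2 A | b
  A -> T0 T1
  T0 -> c
  T1 -> b
  T2 -> a

Fill CYK table bottom-up, restricted to cells inside w[0..2]:
  T[0,0] 'a' = {T2}  orig:{}
  T[1,1] 'c' = {T0}  orig:{}
  T[2,2] 'b' = {S,T1}  orig:{S}
  T[0,1] 'ac' = ∅
  T[1,2] 'cb' = {A}
  T[0,2] 'acb' = {S}

Original NTs in T[0,2] deriving "acb": ["S"]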